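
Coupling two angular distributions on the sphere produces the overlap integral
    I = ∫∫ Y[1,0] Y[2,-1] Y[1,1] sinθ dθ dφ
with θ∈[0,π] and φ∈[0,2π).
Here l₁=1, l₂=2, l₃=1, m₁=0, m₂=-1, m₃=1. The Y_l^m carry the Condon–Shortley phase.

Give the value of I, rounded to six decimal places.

Checks pass: Σm=0; 4 even; l₃=1∈[1,3].
(2·1+1)(2·2+1)(2·1+1) = 45
Δ: 2! 0! 2! / 5! → 1/30
sum: t=1:−1/1 = -1/1
3j²(1 2 1; 0 0 0) = Δ·Π!·Σ² = 2/15  (sign +1)
sum: t=1:−1/2 = -1/2
3j²(1 2 1; 0 -1 1) = Δ·Π!·Σ² = 1/10  (sign -1)
combine: 4πI² = 45·2/15·1/10 = 3/5
take √, sign -1: I = -0.21850969

-0.218510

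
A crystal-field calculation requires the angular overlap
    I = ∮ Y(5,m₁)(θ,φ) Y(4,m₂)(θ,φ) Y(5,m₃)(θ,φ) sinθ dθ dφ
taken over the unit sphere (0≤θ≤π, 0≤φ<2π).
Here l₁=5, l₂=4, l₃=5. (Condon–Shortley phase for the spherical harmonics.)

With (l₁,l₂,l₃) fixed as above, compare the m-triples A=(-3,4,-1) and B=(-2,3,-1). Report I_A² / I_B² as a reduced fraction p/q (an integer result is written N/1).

Shared (l₁,l₂,l₃)=(5,4,5): N and (l;000)² cancel in I_A²/I_B².
A: Δ = 4!·6!·4!/15! = 1/3153150; Racah Σ t=4..4: t=4:+1/27648 = 1/27648; ⇒ 3j(5 4 5; -3 4 -1)² = 10/429, sgn +1
B: Δ = 4!·6!·4!/15! = 1/3153150; Racah Σ t=3..4: t=3:−1/6912 t=4:+1/5184 = 1/20736; ⇒ 3j(5 4 5; -2 3 -1)² = 5/2574, sgn +1
I_A²/I_B² = (10/429)/(5/2574) = 12/1

12/1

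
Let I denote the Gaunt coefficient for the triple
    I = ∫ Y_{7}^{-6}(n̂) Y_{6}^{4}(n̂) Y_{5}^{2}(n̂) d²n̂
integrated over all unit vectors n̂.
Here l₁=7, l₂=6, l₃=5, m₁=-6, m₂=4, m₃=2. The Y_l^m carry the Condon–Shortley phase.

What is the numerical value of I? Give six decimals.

Rules hold: Σm=0, L=18 even, 1≤5≤13.
N = 15·13·11 = 2145
Δ = 8!·6!·4!/19! = 1/174594420
Racah Σ t=2..6: t=2:+1/4147200 t=3:−1/207360 t=4:+1/82944 t=5:−1/207360 t=6:+1/4147200 = 1/345600
⇒ 3j(7 6 5; 0 0 0)² = 420/46189, sgn -1
Racah Σ t=7..8: t=7:−1/21772800 t=8:+1/19353600 = 1/174182400
⇒ 3j(7 6 5; -6 4 2)² = 1/3876, sgn -1
4πI² = N·(3j₀)²·(3jₘ)² = 525/104329
I = +1·√(0.00503216/4π) = 0.02001116

0.020011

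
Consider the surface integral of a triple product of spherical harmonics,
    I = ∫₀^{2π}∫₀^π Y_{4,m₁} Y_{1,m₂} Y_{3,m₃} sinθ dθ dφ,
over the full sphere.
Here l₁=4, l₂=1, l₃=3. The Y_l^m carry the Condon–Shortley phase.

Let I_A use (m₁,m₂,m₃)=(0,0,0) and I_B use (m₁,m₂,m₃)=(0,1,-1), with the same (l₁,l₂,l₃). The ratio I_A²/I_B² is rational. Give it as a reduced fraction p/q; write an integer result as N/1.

Same 4,1,3: normalisation and zero-m 3j drop out of the ratio.
A: Δ: 2! 6! 0! / 9! → 1/252; sum: t=1:−1/36 = -1/36; 3j²(4 1 3; 0 0 0) = Δ·Π!·Σ² = 4/63  (sign +1)
B: Δ: 2! 6! 0! / 9! → 1/252; sum: t=2:+1/96 = 1/96; 3j²(4 1 3; 0 1 -1) = Δ·Π!·Σ² = 1/42  (sign +1)
I_A²/I_B² = (4/63)/(1/42) = 8/3

8/3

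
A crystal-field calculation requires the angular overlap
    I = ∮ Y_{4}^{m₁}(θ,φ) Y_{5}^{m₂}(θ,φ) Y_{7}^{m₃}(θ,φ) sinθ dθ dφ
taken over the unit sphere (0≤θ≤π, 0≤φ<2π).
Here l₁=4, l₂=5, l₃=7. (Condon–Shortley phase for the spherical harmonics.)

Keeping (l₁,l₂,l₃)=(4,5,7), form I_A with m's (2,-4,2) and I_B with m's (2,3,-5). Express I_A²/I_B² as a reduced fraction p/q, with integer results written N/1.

Same 4,5,7: normalisation and zero-m 3j drop out of the ratio.
A: Δ: 2! 6! 8! / 17! → 1/6126120; sum: t=0:+1/483840 t=1:−1/4838400 = 1/537600; 3j²(4 5 7; 2 -4 2) = Δ·Π!·Σ² = 2187/170170  (sign -1)
B: Δ: 2! 6! 8! / 17! → 1/6126120; sum: t=0:+1/3870720 t=1:−1/604800 t=2:+1/2073600 = -53/58060800; 3j²(4 5 7; 2 3 -5) = Δ·Π!·Σ² = 2809/185640  (sign -1)
I_A²/I_B² = (2187/170170)/(2809/185640) = 26244/30899

26244/30899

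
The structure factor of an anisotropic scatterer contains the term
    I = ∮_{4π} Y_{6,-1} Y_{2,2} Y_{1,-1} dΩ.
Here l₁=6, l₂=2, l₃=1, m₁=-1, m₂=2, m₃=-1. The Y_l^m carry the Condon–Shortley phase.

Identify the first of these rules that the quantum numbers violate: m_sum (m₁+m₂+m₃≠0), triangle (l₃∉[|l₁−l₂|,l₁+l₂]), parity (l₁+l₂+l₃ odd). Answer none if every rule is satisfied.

triangle

azimuthal sum: -1 + 2 − 1 = 0  ✓
4 ≤ 1 ≤ 8 (triangle on l)  ✗
L = 6 + 2 + 1 = 9 (odd)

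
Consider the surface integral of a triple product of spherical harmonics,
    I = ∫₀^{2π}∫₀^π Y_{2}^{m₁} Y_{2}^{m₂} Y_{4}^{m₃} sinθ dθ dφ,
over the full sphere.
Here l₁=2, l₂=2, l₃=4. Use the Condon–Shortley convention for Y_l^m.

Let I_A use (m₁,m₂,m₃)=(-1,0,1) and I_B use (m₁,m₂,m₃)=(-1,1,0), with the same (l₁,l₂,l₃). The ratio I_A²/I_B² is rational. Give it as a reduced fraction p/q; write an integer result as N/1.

Shared (l₁,l₂,l₃)=(2,2,4): N and (l;000)² cancel in I_A²/I_B².
A: Δ = 0!·4!·4!/9! = 1/630; Racah Σ t=0..0: t=0:+1/24 = 1/24; ⇒ 3j(2 2 4; -1 0 1)² = 1/21, sgn -1
B: Δ = 0!·4!·4!/9! = 1/630; Racah Σ t=0..0: t=0:+1/36 = 1/36; ⇒ 3j(2 2 4; -1 1 0)² = 8/315, sgn +1
I_A²/I_B² = (1/21)/(8/315) = 15/8

15/8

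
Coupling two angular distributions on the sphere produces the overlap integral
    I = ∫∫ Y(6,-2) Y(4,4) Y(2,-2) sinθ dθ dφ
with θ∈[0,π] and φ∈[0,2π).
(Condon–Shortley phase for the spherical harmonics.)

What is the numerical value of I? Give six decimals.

0.015904

m-sum 0 ✓  L=12 even ✓  2≤2≤10 ✓
Π(2lᵢ+1) = 13×9×5 = 585
triangle coeff Δ(6,4,2) = 1/6435
Σ_t [4,4]: t=4:+1/2304 = 1/2304
(3j)²=5/143 [(6 4 2; 0 0 0)], sign=+1
Σ_t [8,8]: t=8:+1/967680 = 1/967680
(3j)²=1/6435 [(6 4 2; -2 4 -2)], sign=+1
⇒ 4πI² = 5/1573
I = (+1)√(5/1573/(4π)) = 0.01590434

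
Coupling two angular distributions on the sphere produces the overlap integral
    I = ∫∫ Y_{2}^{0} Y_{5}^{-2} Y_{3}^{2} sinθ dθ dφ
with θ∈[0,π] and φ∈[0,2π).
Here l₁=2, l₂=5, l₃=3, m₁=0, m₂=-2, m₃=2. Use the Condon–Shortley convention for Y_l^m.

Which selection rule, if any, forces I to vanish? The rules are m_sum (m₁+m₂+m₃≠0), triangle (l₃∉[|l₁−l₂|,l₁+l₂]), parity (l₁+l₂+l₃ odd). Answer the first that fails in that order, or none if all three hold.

azimuthal sum: 0 − 2 + 2 = 0  ✓
3 ≤ 3 ≤ 7 (triangle on l)  ✓
L = 2 + 5 + 3 = 10 (even)  ✓

none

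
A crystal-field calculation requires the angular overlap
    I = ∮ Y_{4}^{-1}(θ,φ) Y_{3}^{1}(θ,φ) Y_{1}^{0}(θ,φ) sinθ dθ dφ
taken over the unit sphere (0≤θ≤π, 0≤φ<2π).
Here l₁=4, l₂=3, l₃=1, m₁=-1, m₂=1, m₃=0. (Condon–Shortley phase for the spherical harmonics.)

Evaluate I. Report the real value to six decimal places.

-0.238414

Checks pass: Σm=0; 8 even; l₃=1∈[1,7].
(2·4+1)(2·3+1)(2·1+1) = 189
Δ: 6! 2! 0! / 9! → 1/252
sum: t=3:−1/36 = -1/36
3j²(4 3 1; 0 0 0) = Δ·Π!·Σ² = 4/63  (sign +1)
sum: t=4:+1/48 = 1/48
3j²(4 3 1; -1 1 0) = Δ·Π!·Σ² = 5/84  (sign -1)
combine: 4πI² = 189·4/63·5/84 = 5/7
take √, sign -1: I = -0.23841361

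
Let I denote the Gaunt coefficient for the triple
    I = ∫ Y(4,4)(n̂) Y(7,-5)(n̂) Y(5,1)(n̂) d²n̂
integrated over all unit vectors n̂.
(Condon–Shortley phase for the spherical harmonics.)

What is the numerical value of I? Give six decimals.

Checks pass: Σm=0; 16 even; l₃=5∈[3,11].
(2·4+1)(2·7+1)(2·5+1) = 1485
Δ: 6! 2! 8! / 17! → 1/6126120
sum: t=2:+1/69120 t=3:−1/20736 t=4:+1/69120 = -1/51840
3j²(4 7 5; 0 0 0) = Δ·Π!·Σ² = 280/21879  (sign +1)
sum: t=0:+1/2073600 = 1/2073600
3j²(4 7 5; 4 -5 1) = Δ·Π!·Σ² = 28/1105  (sign +1)
combine: 4πI² = 1485·280/21879·28/1105 = 23520/48841
take √, sign +1: I = 0.19575887

0.195759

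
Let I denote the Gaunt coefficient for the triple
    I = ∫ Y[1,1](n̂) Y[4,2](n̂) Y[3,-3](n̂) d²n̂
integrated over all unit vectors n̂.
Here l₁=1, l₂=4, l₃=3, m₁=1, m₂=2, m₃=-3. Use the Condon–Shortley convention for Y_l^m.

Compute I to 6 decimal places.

Checks pass: Σm=0; 8 even; l₃=3∈[3,5].
(2·1+1)(2·4+1)(2·3+1) = 189
Δ: 2! 0! 6! / 9! → 1/252
sum: t=1:−1/36 = -1/36
3j²(1 4 3; 0 0 0) = Δ·Π!·Σ² = 4/63  (sign +1)
sum: t=0:+1/1440 = 1/1440
3j²(1 4 3; 1 2 -3) = Δ·Π!·Σ² = 1/252  (sign +1)
combine: 4πI² = 189·4/63·1/252 = 1/21
take √, sign +1: I = 0.06155813

0.061558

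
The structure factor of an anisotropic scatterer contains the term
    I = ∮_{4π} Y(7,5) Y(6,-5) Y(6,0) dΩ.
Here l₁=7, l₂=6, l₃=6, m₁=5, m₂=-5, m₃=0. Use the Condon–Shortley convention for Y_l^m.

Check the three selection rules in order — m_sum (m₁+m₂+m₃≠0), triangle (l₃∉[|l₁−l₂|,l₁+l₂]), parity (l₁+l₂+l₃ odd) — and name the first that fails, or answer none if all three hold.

parity

m₁+m₂+m₃ = 5 − 5 + 0 = 0  ✓
triangle: |7−6|=1 ≤ l₃=6 ≤ 7+6=13  ✓
parity: l₁+l₂+l₃ = 19 is odd  ✗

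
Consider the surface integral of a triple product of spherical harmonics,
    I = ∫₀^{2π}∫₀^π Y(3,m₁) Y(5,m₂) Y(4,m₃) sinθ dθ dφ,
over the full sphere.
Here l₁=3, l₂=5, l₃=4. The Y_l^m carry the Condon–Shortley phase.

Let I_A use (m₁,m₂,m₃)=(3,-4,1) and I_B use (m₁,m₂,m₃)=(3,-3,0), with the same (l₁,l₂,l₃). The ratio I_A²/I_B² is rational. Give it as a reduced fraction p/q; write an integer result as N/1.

l's match ⇒ only the (l;m) 3-j factors differ between A and B.
A: triangle coeff Δ(3,5,4) = 1/180180; Σ_t [0,0]: t=0:+1/5760 = 1/5760; (3j)²=9/286 [(3 5 4; 3 -4 1)], sign=-1
B: triangle coeff Δ(3,5,4) = 1/180180; Σ_t [0,0]: t=0:+1/2304 = 1/2304; (3j)²=5/143 [(3 5 4; 3 -3 0)], sign=+1
I_A²/I_B² = (9/286)/(5/143) = 9/10

9/10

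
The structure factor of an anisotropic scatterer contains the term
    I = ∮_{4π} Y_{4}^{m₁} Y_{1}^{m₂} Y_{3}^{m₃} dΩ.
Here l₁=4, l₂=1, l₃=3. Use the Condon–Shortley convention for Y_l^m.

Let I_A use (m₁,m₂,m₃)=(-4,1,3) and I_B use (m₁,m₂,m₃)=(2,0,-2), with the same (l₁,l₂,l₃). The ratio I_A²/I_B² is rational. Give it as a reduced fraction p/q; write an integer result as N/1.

l's match ⇒ only the (l;m) 3-j factors differ between A and B.
A: triangle coeff Δ(4,1,3) = 1/252; Σ_t [2,2]: t=2:+1/1440 = 1/1440; (3j)²=1/9 [(4 1 3; -4 1 3)], sign=+1
B: triangle coeff Δ(4,1,3) = 1/252; Σ_t [1,1]: t=1:−1/120 = -1/120; (3j)²=1/21 [(4 1 3; 2 0 -2)], sign=+1
I_A²/I_B² = (1/9)/(1/21) = 7/3

7/3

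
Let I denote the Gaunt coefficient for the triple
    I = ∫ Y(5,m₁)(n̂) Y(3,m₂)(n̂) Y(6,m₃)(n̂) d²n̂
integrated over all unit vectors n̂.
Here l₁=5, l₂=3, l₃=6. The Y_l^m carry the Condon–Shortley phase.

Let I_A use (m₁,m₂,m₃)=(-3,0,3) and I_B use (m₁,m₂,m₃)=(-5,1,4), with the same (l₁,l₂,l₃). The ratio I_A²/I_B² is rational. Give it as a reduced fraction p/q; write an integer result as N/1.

l's match ⇒ only the (l;m) 3-j factors differ between A and B.
A: triangle coeff Δ(5,3,6) = 1/675675; Σ_t [0,2]: t=0:+1/483840 t=1:−1/20160 t=2:+1/17280 = 1/96768; (3j)²=1/1001 [(5 3 6; -3 0 3)], sign=-1
B: triangle coeff Δ(5,3,6) = 1/675675; Σ_t [2,2]: t=2:+1/322560 = 1/322560; (3j)²=18/1001 [(5 3 6; -5 1 4)], sign=+1
I_A²/I_B² = (1/1001)/(18/1001) = 1/18

1/18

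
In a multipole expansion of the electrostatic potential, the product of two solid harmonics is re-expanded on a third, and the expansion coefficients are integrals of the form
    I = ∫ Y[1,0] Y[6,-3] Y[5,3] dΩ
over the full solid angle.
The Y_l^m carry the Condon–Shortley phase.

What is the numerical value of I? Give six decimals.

Rules hold: Σm=0, L=12 even, 5≤5≤7.
N = 3·13·11 = 429
Δ = 2!·0!·10!/13! = 1/858
Racah Σ t=1..1: t=1:−1/14400 = -1/14400
⇒ 3j(1 6 5; 0 0 0)² = 6/143, sgn +1
Racah Σ t=1..1: t=1:−1/80640 = -1/80640
⇒ 3j(1 6 5; 0 -3 3)² = 9/286, sgn -1
4πI² = N·(3j₀)²·(3jₘ)² = 81/143
I = -1·√(0.566434/4π) = -0.21230956

-0.212310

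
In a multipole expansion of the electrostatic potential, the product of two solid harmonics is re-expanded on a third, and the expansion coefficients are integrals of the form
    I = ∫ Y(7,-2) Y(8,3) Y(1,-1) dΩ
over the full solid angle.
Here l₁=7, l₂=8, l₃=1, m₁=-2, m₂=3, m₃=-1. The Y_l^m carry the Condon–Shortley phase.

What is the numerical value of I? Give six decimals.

Checks pass: Σm=0; 16 even; l₃=1∈[1,15].
(2·7+1)(2·8+1)(2·1+1) = 765
Δ: 14! 0! 2! / 17! → 1/2040
sum: t=7:−1/25401600 = -1/25401600
3j²(7 8 1; 0 0 0) = Δ·Π!·Σ² = 8/255  (sign +1)
sum: t=9:−1/87091200 = -1/87091200
3j²(7 8 1; -2 3 -1) = Δ·Π!·Σ² = 11/408  (sign -1)
combine: 4πI² = 765·8/255·11/408 = 11/17
take √, sign -1: I = -0.22691696

-0.226917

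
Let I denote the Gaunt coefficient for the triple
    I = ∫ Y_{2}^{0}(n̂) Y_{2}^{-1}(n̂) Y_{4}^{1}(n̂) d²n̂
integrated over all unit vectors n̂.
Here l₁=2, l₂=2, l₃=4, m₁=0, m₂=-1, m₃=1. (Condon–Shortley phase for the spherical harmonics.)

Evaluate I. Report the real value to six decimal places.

-0.220728

Checks pass: Σm=0; 8 even; l₃=4∈[0,4].
(2·2+1)(2·2+1)(2·4+1) = 225
Δ: 0! 4! 4! / 9! → 1/630
sum: t=0:+1/16 = 1/16
3j²(2 2 4; 0 0 0) = Δ·Π!·Σ² = 2/35  (sign +1)
sum: t=0:+1/24 = 1/24
3j²(2 2 4; 0 -1 1) = Δ·Π!·Σ² = 1/21  (sign -1)
combine: 4πI² = 225·2/35·1/21 = 30/49
take √, sign -1: I = -0.22072812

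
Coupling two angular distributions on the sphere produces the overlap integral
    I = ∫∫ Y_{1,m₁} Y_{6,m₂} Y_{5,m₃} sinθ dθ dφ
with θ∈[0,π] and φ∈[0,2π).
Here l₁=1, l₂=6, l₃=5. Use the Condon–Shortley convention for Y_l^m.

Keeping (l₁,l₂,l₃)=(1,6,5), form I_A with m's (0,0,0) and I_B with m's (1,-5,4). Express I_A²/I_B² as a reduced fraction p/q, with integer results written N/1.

36/55

Same 1,6,5: normalisation and zero-m 3j drop out of the ratio.
A: Δ: 2! 0! 10! / 13! → 1/858; sum: t=1:−1/14400 = -1/14400; 3j²(1 6 5; 0 0 0) = Δ·Π!·Σ² = 6/143  (sign +1)
B: Δ: 2! 0! 10! / 13! → 1/858; sum: t=0:+1/725760 = 1/725760; 3j²(1 6 5; 1 -5 4) = Δ·Π!·Σ² = 5/78  (sign -1)
I_A²/I_B² = (6/143)/(5/78) = 36/55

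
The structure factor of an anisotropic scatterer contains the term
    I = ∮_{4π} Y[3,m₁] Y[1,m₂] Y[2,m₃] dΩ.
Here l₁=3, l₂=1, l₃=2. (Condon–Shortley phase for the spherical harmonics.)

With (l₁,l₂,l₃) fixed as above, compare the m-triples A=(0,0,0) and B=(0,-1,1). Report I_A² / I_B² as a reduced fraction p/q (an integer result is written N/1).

3/1

Same 3,1,2: normalisation and zero-m 3j drop out of the ratio.
A: Δ: 2! 4! 0! / 7! → 1/105; sum: t=1:−1/4 = -1/4; 3j²(3 1 2; 0 0 0) = Δ·Π!·Σ² = 3/35  (sign -1)
B: Δ: 2! 4! 0! / 7! → 1/105; sum: t=0:+1/12 = 1/12; 3j²(3 1 2; 0 -1 1) = Δ·Π!·Σ² = 1/35  (sign -1)
I_A²/I_B² = (3/35)/(1/35) = 3/1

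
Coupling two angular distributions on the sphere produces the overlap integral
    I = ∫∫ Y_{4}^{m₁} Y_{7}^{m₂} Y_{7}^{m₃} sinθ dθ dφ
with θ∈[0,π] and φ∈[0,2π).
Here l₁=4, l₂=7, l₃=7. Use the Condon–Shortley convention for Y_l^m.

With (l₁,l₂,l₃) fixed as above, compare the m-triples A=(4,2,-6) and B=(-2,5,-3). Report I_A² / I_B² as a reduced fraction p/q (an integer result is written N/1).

2275/3364

Shared (l₁,l₂,l₃)=(4,7,7): N and (l;000)² cancel in I_A²/I_B².
A: Δ = 4!·4!·10!/19! = 1/58198140; Racah Σ t=0..0: t=0:+1/209018880 = 1/209018880; ⇒ 3j(4 7 7; 4 2 -6)² = 25/5814, sgn -1
B: Δ = 4!·4!·10!/19! = 1/58198140; Racah Σ t=2..4: t=2:+1/348364800 t=3:−1/13063680 t=4:+1/7741440 = 29/522547200; ⇒ 3j(4 7 7; -2 5 -3)² = 1682/264537, sgn +1
I_A²/I_B² = (25/5814)/(1682/264537) = 2275/3364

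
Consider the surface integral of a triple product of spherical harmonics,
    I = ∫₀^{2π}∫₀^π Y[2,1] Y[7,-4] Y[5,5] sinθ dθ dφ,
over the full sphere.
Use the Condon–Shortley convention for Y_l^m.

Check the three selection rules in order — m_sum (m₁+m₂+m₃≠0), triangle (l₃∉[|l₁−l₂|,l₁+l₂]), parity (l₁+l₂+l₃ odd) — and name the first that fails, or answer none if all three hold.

m_sum

m₁+m₂+m₃ = 1 − 4 + 5 = 2  ✗
triangle: |2−7|=5 ≤ l₃=5 ≤ 2+7=9
parity: l₁+l₂+l₃ = 14 is even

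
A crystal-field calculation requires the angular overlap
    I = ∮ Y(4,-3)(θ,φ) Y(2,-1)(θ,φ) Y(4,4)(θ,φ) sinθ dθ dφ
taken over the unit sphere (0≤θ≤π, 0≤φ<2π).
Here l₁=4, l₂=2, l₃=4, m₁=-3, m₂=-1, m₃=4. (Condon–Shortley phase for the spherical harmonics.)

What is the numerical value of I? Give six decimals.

0.198645

Checks pass: Σm=0; 10 even; l₃=4∈[2,6].
(2·4+1)(2·2+1)(2·4+1) = 405
Δ: 2! 6! 2! / 11! → 1/13860
sum: t=0:+1/192 t=1:−1/36 t=2:+1/192 = -5/288
3j²(4 2 4; 0 0 0) = Δ·Π!·Σ² = 20/693  (sign -1)
sum: t=1:−1/1440 = -1/1440
3j²(4 2 4; -3 -1 4) = Δ·Π!·Σ² = 7/165  (sign -1)
combine: 4πI² = 405·20/693·7/165 = 60/121
take √, sign +1: I = 0.19864517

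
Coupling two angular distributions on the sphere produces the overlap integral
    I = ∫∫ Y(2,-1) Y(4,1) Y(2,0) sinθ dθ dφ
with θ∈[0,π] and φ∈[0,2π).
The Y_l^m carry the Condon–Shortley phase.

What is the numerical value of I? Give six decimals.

Rules hold: Σm=0, L=8 even, 2≤2≤6.
N = 5·9·5 = 225
Δ = 4!·0!·4!/9! = 1/630
Racah Σ t=2..2: t=2:+1/16 = 1/16
⇒ 3j(2 4 2; 0 0 0)² = 2/35, sgn +1
Racah Σ t=3..3: t=3:−1/24 = -1/24
⇒ 3j(2 4 2; -1 1 0)² = 1/21, sgn -1
4πI² = N·(3j₀)²·(3jₘ)² = 30/49
I = -1·√(0.612245/4π) = -0.22072812

-0.220728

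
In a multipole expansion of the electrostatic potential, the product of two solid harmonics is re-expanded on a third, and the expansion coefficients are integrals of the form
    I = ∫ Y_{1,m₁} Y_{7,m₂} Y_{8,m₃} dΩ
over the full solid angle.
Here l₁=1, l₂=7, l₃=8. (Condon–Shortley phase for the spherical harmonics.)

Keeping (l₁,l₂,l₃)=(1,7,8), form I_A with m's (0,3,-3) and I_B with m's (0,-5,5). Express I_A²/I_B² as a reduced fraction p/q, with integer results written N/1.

55/39

Shared (l₁,l₂,l₃)=(1,7,8): N and (l;000)² cancel in I_A²/I_B².
A: Δ = 0!·2!·14!/17! = 1/2040; Racah Σ t=0..0: t=0:+1/87091200 = 1/87091200; ⇒ 3j(1 7 8; 0 3 -3)² = 11/408, sgn -1
B: Δ = 0!·2!·14!/17! = 1/2040; Racah Σ t=0..0: t=0:+1/958003200 = 1/958003200; ⇒ 3j(1 7 8; 0 -5 5)² = 13/680, sgn -1
I_A²/I_B² = (11/408)/(13/680) = 55/39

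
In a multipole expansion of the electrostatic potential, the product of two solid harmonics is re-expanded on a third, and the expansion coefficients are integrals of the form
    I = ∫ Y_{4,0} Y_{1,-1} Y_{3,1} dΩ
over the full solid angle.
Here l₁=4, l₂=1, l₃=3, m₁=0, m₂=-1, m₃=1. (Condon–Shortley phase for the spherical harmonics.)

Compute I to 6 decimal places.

m-sum 0 ✓  L=8 even ✓  3≤3≤5 ✓
Π(2lᵢ+1) = 9×3×7 = 189
triangle coeff Δ(4,1,3) = 1/252
Σ_t [1,1]: t=1:−1/36 = -1/36
(3j)²=4/63 [(4 1 3; 0 0 0)], sign=+1
Σ_t [0,0]: t=0:+1/96 = 1/96
(3j)²=1/42 [(4 1 3; 0 -1 1)], sign=+1
⇒ 4πI² = 2/7
I = (+1)√(2/7/(4π)) = 0.15078601

0.150786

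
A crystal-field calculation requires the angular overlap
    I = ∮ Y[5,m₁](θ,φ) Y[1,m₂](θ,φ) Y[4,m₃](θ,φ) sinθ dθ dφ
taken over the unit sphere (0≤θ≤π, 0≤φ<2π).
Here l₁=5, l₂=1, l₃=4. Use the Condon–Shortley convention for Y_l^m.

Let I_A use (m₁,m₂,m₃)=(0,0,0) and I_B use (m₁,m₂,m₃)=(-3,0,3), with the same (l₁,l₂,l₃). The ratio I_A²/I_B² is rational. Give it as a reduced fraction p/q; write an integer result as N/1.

25/16

Same 5,1,4: normalisation and zero-m 3j drop out of the ratio.
A: Δ: 2! 8! 0! / 11! → 1/495; sum: t=1:−1/576 = -1/576; 3j²(5 1 4; 0 0 0) = Δ·Π!·Σ² = 5/99  (sign -1)
B: Δ: 2! 8! 0! / 11! → 1/495; sum: t=1:−1/5040 = -1/5040; 3j²(5 1 4; -3 0 3) = Δ·Π!·Σ² = 16/495  (sign +1)
I_A²/I_B² = (5/99)/(16/495) = 25/16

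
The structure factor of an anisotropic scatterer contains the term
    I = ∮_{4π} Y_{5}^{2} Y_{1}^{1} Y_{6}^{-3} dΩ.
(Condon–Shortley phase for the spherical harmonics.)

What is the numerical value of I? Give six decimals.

-0.245154

Checks pass: Σm=0; 12 even; l₃=6∈[4,6].
(2·5+1)(2·1+1)(2·6+1) = 429
Δ: 0! 10! 2! / 13! → 1/858
sum: t=0:+1/14400 = 1/14400
3j²(5 1 6; 0 0 0) = Δ·Π!·Σ² = 6/143  (sign +1)
sum: t=0:+1/60480 = 1/60480
3j²(5 1 6; 2 1 -3) = Δ·Π!·Σ² = 6/143  (sign -1)
combine: 4πI² = 429·6/143·6/143 = 108/143
take √, sign -1: I = -0.24515397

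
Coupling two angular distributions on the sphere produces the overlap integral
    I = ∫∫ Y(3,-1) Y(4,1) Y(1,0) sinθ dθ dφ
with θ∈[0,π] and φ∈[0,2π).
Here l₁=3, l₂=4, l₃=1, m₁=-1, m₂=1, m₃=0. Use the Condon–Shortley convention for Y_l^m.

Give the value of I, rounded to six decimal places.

Checks pass: Σm=0; 8 even; l₃=1∈[1,7].
(2·3+1)(2·4+1)(2·1+1) = 189
Δ: 6! 0! 2! / 9! → 1/252
sum: t=3:−1/36 = -1/36
3j²(3 4 1; 0 0 0) = Δ·Π!·Σ² = 4/63  (sign +1)
sum: t=4:+1/48 = 1/48
3j²(3 4 1; -1 1 0) = Δ·Π!·Σ² = 5/84  (sign -1)
combine: 4πI² = 189·4/63·5/84 = 5/7
take √, sign -1: I = -0.23841361

-0.238414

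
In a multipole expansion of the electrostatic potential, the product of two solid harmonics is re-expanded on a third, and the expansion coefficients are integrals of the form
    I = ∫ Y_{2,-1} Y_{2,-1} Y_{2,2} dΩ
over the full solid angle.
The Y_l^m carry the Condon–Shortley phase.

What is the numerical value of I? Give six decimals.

Rules hold: Σm=0, L=6 even, 0≤2≤4.
N = 5·5·5 = 125
Δ = 2!·2!·2!/7! = 1/630
Racah Σ t=0..2: t=0:+1/8 t=1:−1/1 t=2:+1/8 = -3/4
⇒ 3j(2 2 2; 0 0 0)² = 2/35, sgn -1
Racah Σ t=1..1: t=1:−1/4 = -1/4
⇒ 3j(2 2 2; -1 -1 2)² = 3/35, sgn -1
4πI² = N·(3j₀)²·(3jₘ)² = 30/49
I = +1·√(0.612245/4π) = 0.22072812

0.220728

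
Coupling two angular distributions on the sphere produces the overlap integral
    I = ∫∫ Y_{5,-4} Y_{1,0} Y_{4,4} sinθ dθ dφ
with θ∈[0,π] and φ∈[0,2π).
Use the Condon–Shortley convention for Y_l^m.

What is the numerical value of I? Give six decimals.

Rules hold: Σm=0, L=10 even, 4≤4≤6.
N = 11·3·9 = 297
Δ = 2!·8!·0!/11! = 1/495
Racah Σ t=1..1: t=1:−1/576 = -1/576
⇒ 3j(5 1 4; 0 0 0)² = 5/99, sgn -1
Racah Σ t=1..1: t=1:−1/40320 = -1/40320
⇒ 3j(5 1 4; -4 0 4)² = 1/55, sgn -1
4πI² = N·(3j₀)²·(3jₘ)² = 3/11
I = +1·√(0.272727/4π) = 0.14731920

0.147319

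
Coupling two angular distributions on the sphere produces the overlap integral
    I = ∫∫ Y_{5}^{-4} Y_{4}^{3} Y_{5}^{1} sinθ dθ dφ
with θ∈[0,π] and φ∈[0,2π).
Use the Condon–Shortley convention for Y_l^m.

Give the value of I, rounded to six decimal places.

-0.168084

m-sum 0 ✓  L=14 even ✓  1≤5≤9 ✓
Π(2lᵢ+1) = 11×9×11 = 1089
triangle coeff Δ(5,4,5) = 1/3153150
Σ_t [0,4]: t=0:+1/69120 t=1:−1/1728 t=2:+1/576 t=3:−1/1728 t=4:+1/69120 = 7/11520
(3j)²=2/143 [(5 4 5; 0 0 0)], sign=-1
Σ_t [3,4]: t=3:−1/103680 t=4:+1/17280 = 1/20736
(3j)²=10/429 [(5 4 5; -4 3 1)], sign=+1
⇒ 4πI² = 60/169
I = (-1)√(60/169/(4π)) = -0.16808437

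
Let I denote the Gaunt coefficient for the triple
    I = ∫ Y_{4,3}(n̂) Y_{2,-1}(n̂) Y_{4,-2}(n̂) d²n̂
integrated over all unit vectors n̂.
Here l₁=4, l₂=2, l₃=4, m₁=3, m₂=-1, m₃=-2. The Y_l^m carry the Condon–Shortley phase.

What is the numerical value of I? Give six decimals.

-0.187702

m-sum 0 ✓  L=10 even ✓  2≤4≤6 ✓
Π(2lᵢ+1) = 9×5×9 = 405
triangle coeff Δ(4,2,4) = 1/13860
Σ_t [0,2]: t=0:+1/192 t=1:−1/36 t=2:+1/192 = -5/288
(3j)²=20/693 [(4 2 4; 0 0 0)], sign=-1
Σ_t [0,1]: t=0:+1/240 t=1:−1/1440 = 1/288
(3j)²=5/132 [(4 2 4; 3 -1 -2)], sign=+1
⇒ 4πI² = 375/847
I = (-1)√(375/847/(4π)) = -0.18770204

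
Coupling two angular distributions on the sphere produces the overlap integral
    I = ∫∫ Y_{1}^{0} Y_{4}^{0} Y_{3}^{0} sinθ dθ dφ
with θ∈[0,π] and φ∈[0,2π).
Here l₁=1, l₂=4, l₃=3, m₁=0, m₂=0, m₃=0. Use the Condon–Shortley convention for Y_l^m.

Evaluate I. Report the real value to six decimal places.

0.246233

m-sum 0 ✓  L=8 even ✓  3≤3≤5 ✓
Π(2lᵢ+1) = 3×9×7 = 189
triangle coeff Δ(1,4,3) = 1/252
Σ_t [1,1]: t=1:−1/36 = -1/36
(3j)²=4/63 [(1 4 3; 0 0 0)], sign=+1
(m-triple is (0,0,0) — same symbol as above.)
⇒ 4πI² = 16/21
I = (+1)√(16/21/(4π)) = 0.24623252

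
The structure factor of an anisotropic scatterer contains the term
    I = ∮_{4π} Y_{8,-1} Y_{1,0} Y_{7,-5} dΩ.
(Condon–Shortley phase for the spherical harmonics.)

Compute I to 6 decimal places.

-1 + 0 − 5 = -6 ≠ 0: azimuthal integral kills it; I = 0

0.000000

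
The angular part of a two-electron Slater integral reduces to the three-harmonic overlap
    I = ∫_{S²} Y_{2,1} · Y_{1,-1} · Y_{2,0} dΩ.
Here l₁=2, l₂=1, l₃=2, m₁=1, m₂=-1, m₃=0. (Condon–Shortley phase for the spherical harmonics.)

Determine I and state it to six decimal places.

l₁+l₂+l₃=5 is odd: 3j(l;000)=0 ⇒ I=0

0.000000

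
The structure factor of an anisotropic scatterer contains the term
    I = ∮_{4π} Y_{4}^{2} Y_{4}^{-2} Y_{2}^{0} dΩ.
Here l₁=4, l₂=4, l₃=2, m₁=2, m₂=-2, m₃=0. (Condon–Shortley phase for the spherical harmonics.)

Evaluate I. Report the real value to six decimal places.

Rules hold: Σm=0, L=10 even, 0≤2≤8.
N = 9·9·5 = 405
Δ = 6!·2!·2!/11! = 1/13860
Racah Σ t=2..4: t=2:+1/192 t=3:−1/36 t=4:+1/192 = -5/288
⇒ 3j(4 4 2; 0 0 0)² = 20/693, sgn -1
Racah Σ t=0..2: t=0:+1/2880 t=1:−1/120 t=2:+1/192 = -1/360
⇒ 3j(4 4 2; 2 -2 0)² = 16/3465, sgn -1
4πI² = N·(3j₀)²·(3jₘ)² = 320/5929
I = +1·√(0.053972/4π) = 0.06553591

0.065536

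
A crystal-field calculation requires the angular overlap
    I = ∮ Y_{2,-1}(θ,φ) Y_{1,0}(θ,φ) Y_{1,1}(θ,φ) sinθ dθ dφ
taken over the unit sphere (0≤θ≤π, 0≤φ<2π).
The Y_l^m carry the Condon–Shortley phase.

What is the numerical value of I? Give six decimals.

m-sum 0 ✓  L=4 even ✓  1≤1≤3 ✓
Π(2lᵢ+1) = 5×3×3 = 45
triangle coeff Δ(2,1,1) = 1/30
Σ_t [1,1]: t=1:−1/1 = -1/1
(3j)²=2/15 [(2 1 1; 0 0 0)], sign=+1
Σ_t [1,1]: t=1:−1/2 = -1/2
(3j)²=1/10 [(2 1 1; -1 0 1)], sign=-1
⇒ 4πI² = 3/5
I = (-1)√(3/5/(4π)) = -0.21850969

-0.218510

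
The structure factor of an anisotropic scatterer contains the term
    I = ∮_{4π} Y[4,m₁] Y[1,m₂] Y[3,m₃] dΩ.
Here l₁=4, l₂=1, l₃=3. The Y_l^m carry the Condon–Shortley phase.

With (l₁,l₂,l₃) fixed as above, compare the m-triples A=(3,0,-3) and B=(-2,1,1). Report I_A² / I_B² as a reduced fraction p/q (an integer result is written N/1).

Shared (l₁,l₂,l₃)=(4,1,3): N and (l;000)² cancel in I_A²/I_B².
A: Δ = 2!·6!·0!/9! = 1/252; Racah Σ t=1..1: t=1:−1/720 = -1/720; ⇒ 3j(4 1 3; 3 0 -3)² = 1/36, sgn -1
B: Δ = 2!·6!·0!/9! = 1/252; Racah Σ t=2..2: t=2:+1/96 = 1/96; ⇒ 3j(4 1 3; -2 1 1)² = 5/84, sgn +1
I_A²/I_B² = (1/36)/(5/84) = 7/15

7/15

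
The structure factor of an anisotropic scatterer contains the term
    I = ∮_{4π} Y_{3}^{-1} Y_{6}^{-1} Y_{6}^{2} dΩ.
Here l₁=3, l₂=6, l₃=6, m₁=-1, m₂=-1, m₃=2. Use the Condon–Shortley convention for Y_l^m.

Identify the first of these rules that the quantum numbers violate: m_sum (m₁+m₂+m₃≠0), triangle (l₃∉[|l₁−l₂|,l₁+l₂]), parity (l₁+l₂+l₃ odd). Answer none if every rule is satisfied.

Σmᵢ = 0  ✓
l₃∈[|l₁−l₂|,l₁+l₂]=[3,9], have l₃=6  ✓
Σlᵢ = 15 ⇒ odd  ✗

parity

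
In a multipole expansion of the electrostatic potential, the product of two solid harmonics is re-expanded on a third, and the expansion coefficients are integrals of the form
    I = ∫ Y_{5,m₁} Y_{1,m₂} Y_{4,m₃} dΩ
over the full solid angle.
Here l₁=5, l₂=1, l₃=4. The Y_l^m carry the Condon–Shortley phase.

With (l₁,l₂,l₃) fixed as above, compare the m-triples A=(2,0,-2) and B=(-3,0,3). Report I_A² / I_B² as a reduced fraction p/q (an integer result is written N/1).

21/16

Shared (l₁,l₂,l₃)=(5,1,4): N and (l;000)² cancel in I_A²/I_B².
A: Δ = 2!·8!·0!/11! = 1/495; Racah Σ t=1..1: t=1:−1/1440 = -1/1440; ⇒ 3j(5 1 4; 2 0 -2)² = 7/165, sgn -1
B: Δ = 2!·8!·0!/11! = 1/495; Racah Σ t=1..1: t=1:−1/5040 = -1/5040; ⇒ 3j(5 1 4; -3 0 3)² = 16/495, sgn +1
I_A²/I_B² = (7/165)/(16/495) = 21/16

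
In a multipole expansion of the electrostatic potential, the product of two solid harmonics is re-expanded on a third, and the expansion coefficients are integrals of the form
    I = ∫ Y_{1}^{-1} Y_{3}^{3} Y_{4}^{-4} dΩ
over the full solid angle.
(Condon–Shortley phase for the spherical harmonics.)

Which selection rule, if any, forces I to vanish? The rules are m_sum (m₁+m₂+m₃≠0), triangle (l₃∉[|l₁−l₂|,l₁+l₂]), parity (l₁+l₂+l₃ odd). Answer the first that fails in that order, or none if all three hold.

m_sum

m₁+m₂+m₃ = -1 + 3 − 4 = -2  ✗
triangle: |1−3|=2 ≤ l₃=4 ≤ 1+3=4
parity: l₁+l₂+l₃ = 8 is even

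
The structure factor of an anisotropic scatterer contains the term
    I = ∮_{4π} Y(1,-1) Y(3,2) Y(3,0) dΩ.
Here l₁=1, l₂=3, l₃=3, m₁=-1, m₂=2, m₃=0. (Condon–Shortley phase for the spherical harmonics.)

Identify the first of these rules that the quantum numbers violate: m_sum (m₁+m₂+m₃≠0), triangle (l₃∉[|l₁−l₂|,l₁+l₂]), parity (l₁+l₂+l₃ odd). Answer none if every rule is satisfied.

m_sum

m₁+m₂+m₃ = -1 + 2 + 0 = 1  ✗
triangle: |1−3|=2 ≤ l₃=3 ≤ 1+3=4
parity: l₁+l₂+l₃ = 7 is odd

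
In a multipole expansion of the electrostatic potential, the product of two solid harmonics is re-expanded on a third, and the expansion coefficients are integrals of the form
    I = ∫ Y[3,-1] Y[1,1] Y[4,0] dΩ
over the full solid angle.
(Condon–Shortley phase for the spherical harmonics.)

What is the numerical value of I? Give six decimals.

0.150786

Checks pass: Σm=0; 8 even; l₃=4∈[2,4].
(2·3+1)(2·1+1)(2·4+1) = 189
Δ: 0! 6! 2! / 9! → 1/252
sum: t=0:+1/36 = 1/36
3j²(3 1 4; 0 0 0) = Δ·Π!·Σ² = 4/63  (sign +1)
sum: t=0:+1/96 = 1/96
3j²(3 1 4; -1 1 0) = Δ·Π!·Σ² = 1/42  (sign +1)
combine: 4πI² = 189·4/63·1/42 = 2/7
take √, sign +1: I = 0.15078601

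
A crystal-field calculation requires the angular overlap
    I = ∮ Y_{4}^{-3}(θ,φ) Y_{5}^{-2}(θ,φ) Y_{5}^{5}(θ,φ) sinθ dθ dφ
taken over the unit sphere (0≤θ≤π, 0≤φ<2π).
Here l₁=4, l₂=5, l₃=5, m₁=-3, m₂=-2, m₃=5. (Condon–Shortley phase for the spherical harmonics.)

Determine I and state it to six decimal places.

0.140629

Rules hold: Σm=0, L=14 even, 1≤5≤9.
N = 9·11·11 = 1089
Δ = 4!·4!·6!/15! = 1/3153150
Racah Σ t=0..4: t=0:+1/69120 t=1:−1/1728 t=2:+1/576 t=3:−1/1728 t=4:+1/69120 = 7/11520
⇒ 3j(4 5 5; 0 0 0)² = 2/143, sgn -1
Racah Σ t=3..3: t=3:−1/103680 = -1/103680
⇒ 3j(4 5 5; -3 -2 5)² = 7/429, sgn -1
4πI² = N·(3j₀)²·(3jₘ)² = 42/169
I = +1·√(0.248521/4π) = 0.14062948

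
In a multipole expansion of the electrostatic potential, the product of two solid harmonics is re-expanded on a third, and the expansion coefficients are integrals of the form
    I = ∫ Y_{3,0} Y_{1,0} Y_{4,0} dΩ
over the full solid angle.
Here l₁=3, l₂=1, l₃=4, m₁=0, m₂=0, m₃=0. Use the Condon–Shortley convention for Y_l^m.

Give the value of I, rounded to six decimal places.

m-sum 0 ✓  L=8 even ✓  2≤4≤4 ✓
Π(2lᵢ+1) = 7×3×9 = 189
triangle coeff Δ(3,1,4) = 1/252
Σ_t [0,0]: t=0:+1/36 = 1/36
(3j)²=4/63 [(3 1 4; 0 0 0)], sign=+1
(m-triple is (0,0,0) — same symbol as above.)
⇒ 4πI² = 16/21
I = (+1)√(16/21/(4π)) = 0.24623252

0.246233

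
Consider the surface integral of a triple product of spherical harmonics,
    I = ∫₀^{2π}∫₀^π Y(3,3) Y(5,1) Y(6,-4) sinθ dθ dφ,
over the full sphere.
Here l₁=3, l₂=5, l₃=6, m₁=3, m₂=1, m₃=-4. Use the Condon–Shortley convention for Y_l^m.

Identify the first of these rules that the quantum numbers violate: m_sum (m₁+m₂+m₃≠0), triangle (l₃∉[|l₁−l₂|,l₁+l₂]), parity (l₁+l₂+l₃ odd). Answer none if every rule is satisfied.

Σmᵢ = 0  ✓
l₃∈[|l₁−l₂|,l₁+l₂]=[2,8], have l₃=6  ✓
Σlᵢ = 14 ⇒ even  ✓

none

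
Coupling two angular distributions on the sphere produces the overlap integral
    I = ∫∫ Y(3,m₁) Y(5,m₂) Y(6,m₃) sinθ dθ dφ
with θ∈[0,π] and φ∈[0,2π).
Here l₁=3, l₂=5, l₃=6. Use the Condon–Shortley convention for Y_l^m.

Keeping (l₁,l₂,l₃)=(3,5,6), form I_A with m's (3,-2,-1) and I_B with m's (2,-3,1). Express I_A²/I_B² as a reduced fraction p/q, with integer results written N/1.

49/64

Same 3,5,6: normalisation and zero-m 3j drop out of the ratio.
A: Δ: 2! 4! 8! / 15! → 1/675675; sum: t=0:+1/34560 = 1/34560; 3j²(3 5 6; 3 -2 -1) = Δ·Π!·Σ² = 7/429  (sign -1)
B: Δ: 2! 4! 8! / 15! → 1/675675; sum: t=0:+1/17280 t=1:−1/120960 = 1/20160; 3j²(3 5 6; 2 -3 1) = Δ·Π!·Σ² = 64/3003  (sign -1)
I_A²/I_B² = (7/429)/(64/3003) = 49/64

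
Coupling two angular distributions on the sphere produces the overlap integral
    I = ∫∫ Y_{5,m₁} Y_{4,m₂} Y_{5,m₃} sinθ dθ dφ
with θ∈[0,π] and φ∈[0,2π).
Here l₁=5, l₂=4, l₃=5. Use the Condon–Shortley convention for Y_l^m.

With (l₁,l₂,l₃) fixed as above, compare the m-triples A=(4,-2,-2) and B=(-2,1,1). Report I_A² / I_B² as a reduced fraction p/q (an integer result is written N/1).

6/7

Shared (l₁,l₂,l₃)=(5,4,5): N and (l;000)² cancel in I_A²/I_B².
A: Δ = 4!·6!·4!/15! = 1/3153150; Racah Σ t=0..1: t=0:+1/11520 t=1:−1/25920 = 1/20736; ⇒ 3j(5 4 5; 4 -2 -2)² = 5/429, sgn -1
B: Δ = 4!·6!·4!/15! = 1/3153150; Racah Σ t=1..4: t=1:−1/103680 t=2:+1/2880 t=3:−1/1152 t=4:+1/5184 = -7/20736; ⇒ 3j(5 4 5; -2 1 1)² = 35/2574, sgn -1
I_A²/I_B² = (5/429)/(35/2574) = 6/7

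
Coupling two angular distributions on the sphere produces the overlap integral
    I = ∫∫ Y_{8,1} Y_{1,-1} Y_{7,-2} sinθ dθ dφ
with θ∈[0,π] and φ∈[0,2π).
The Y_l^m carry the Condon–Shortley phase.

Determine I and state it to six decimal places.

0.000000

m-sum = 1 − 1 − 2 = -2 ≠ 0 ⇒ I = 0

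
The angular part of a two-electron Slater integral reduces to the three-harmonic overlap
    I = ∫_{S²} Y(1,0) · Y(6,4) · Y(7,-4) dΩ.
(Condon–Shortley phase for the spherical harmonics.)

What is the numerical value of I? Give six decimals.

Checks pass: Σm=0; 14 even; l₃=7∈[5,7].
(2·1+1)(2·6+1)(2·7+1) = 585
Δ: 0! 2! 12! / 15! → 1/1365
sum: t=0:+1/518400 = 1/518400
3j²(1 6 7; 0 0 0) = Δ·Π!·Σ² = 7/195  (sign -1)
sum: t=0:+1/7257600 = 1/7257600
3j²(1 6 7; 0 4 -4) = Δ·Π!·Σ² = 11/455  (sign -1)
combine: 4πI² = 585·7/195·11/455 = 33/65
take √, sign +1: I = 0.20099968

0.201000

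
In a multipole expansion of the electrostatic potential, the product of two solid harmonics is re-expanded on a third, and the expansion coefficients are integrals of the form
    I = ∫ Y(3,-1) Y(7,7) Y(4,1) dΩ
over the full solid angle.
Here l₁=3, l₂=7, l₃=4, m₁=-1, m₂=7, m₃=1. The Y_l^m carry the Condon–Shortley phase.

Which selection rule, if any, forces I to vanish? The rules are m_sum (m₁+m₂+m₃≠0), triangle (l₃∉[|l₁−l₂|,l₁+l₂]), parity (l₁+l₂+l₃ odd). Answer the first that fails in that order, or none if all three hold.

azimuthal sum: -1 + 7 + 1 = 7  ✗
4 ≤ 4 ≤ 10 (triangle on l)
L = 3 + 7 + 4 = 14 (even)

m_sum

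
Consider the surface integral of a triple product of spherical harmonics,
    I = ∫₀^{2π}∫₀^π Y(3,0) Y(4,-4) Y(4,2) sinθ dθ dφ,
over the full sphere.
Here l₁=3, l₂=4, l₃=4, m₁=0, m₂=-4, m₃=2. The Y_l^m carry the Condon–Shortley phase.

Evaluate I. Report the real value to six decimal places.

0.000000

m-sum = 0 − 4 + 2 = -2 ≠ 0 ⇒ I = 0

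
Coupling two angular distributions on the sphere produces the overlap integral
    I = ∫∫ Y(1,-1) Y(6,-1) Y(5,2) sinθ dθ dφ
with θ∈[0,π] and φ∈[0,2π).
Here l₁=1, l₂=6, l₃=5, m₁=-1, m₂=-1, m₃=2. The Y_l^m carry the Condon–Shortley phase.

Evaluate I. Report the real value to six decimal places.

-0.129207

Checks pass: Σm=0; 12 even; l₃=5∈[5,7].
(2·1+1)(2·6+1)(2·5+1) = 429
Δ: 2! 0! 10! / 13! → 1/858
sum: t=1:−1/14400 = -1/14400
3j²(1 6 5; 0 0 0) = Δ·Π!·Σ² = 6/143  (sign +1)
sum: t=2:+1/60480 = 1/60480
3j²(1 6 5; -1 -1 2) = Δ·Π!·Σ² = 5/429  (sign -1)
combine: 4πI² = 429·6/143·5/429 = 30/143
take √, sign -1: I = -0.12920749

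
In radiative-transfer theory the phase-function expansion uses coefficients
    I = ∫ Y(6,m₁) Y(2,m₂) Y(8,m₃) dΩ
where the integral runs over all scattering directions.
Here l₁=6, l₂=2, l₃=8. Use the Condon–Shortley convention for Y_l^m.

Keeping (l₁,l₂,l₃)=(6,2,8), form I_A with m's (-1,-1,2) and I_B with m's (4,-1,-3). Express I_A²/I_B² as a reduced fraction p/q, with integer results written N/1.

Same 6,2,8: normalisation and zero-m 3j drop out of the ratio.
A: Δ: 0! 12! 4! / 17! → 1/30940; sum: t=0:+1/3628800 = 1/3628800; 3j²(6 2 8; -1 -1 2) = Δ·Π!·Σ² = 36/1547  (sign +1)
B: Δ: 0! 12! 4! / 17! → 1/30940; sum: t=0:+1/43545600 = 1/43545600; 3j²(6 2 8; 4 -1 -3) = Δ·Π!·Σ² = 11/3094  (sign -1)
I_A²/I_B² = (36/1547)/(11/3094) = 72/11

72/11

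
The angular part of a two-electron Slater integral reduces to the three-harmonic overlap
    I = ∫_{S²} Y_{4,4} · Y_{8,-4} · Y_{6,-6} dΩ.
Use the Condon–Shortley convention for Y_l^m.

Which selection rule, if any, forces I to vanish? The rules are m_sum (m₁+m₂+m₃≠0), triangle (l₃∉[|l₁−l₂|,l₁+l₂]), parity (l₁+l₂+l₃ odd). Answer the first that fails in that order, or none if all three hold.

m₁+m₂+m₃ = 4 − 4 − 6 = -6  ✗
triangle: |4−8|=4 ≤ l₃=6 ≤ 4+8=12
parity: l₁+l₂+l₃ = 18 is even

m_sum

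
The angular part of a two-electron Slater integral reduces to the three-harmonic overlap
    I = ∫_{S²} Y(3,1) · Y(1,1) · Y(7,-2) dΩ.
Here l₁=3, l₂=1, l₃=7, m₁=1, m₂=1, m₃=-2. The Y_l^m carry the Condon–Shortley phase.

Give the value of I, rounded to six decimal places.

0.000000

triangle: need 2≤l₃≤4, have 7; I=0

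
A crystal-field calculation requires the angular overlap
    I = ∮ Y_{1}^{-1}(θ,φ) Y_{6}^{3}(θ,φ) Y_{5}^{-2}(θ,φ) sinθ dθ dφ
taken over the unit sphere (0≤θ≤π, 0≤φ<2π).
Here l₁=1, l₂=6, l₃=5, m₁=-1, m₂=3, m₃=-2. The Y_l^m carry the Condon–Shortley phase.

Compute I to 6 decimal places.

Checks pass: Σm=0; 12 even; l₃=5∈[5,7].
(2·1+1)(2·6+1)(2·5+1) = 429
Δ: 2! 0! 10! / 13! → 1/858
sum: t=1:−1/14400 = -1/14400
3j²(1 6 5; 0 0 0) = Δ·Π!·Σ² = 6/143  (sign +1)
sum: t=2:+1/60480 = 1/60480
3j²(1 6 5; -1 3 -2) = Δ·Π!·Σ² = 6/143  (sign -1)
combine: 4πI² = 429·6/143·6/143 = 108/143
take √, sign -1: I = -0.24515397

-0.245154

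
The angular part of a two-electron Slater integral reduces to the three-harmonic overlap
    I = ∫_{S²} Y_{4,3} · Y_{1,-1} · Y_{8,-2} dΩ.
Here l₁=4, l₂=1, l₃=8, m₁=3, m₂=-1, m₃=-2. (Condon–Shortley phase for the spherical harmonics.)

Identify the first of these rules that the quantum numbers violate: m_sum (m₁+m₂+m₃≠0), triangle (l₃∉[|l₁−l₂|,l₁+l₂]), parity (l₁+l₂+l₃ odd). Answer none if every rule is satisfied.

Σmᵢ = 0  ✓
l₃∈[|l₁−l₂|,l₁+l₂]=[3,5], have l₃=8  ✗
Σlᵢ = 13 ⇒ odd

triangle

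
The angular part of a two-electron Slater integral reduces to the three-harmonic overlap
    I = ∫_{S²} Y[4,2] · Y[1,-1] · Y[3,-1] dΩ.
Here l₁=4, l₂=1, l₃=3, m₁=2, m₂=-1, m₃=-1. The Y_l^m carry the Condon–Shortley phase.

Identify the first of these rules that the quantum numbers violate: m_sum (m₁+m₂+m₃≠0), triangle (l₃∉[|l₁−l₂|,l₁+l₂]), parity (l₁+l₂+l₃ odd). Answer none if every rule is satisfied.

azimuthal sum: 2 − 1 − 1 = 0  ✓
3 ≤ 3 ≤ 5 (triangle on l)  ✓
L = 4 + 1 + 3 = 8 (even)  ✓

none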